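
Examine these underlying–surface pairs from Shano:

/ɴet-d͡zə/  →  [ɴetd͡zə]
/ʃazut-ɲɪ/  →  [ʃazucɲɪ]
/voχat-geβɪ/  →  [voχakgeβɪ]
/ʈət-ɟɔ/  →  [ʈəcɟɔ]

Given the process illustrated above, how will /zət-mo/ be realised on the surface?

The data show regressive place assimilation: /t/ → [c] before /ɲ/; /t/ → [k] before /g/; /t/ → [c] before /ɟ/. In each pair only place changes, matching the following consonant, while manner and voice stay constant.
Nothing changes in [ɴetd͡zə]: there the adjacent consonants already agree in place (/t/ and /d͡z/ are both alveolar), so this form is consistent with the same rule.
/t/ is a voiceless alveolar stop. The following trigger /m/ is bilabial, so /t/ must become bilabial as well.
A voiceless bilabial stop is [p], so the surface segment is [p].

[zəpmo]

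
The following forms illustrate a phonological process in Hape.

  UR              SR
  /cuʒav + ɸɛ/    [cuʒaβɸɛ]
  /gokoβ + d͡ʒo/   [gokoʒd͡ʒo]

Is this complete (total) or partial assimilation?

Underlying /v/ is realised as [β] next to /ɸ/; /ɸ/ itself does not change.
/v/ is labiodental while /ɸ/ is bilabial; the output [β] is bilabial, matching the trigger — so the feature that spreads is place.
Manner and voice are unchanged, so the assimilation is partial, not total.
The same holds elsewhere in the data: /β/ → [ʒ] before /d͡ʒ/ (bilabial → postalveolar, matching postalveolar) — only place changes, and always toward the following segment.

partial assimilation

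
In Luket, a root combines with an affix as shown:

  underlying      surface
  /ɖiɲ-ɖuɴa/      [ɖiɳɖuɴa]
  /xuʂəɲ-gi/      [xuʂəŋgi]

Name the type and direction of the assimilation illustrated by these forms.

regressive place assimilation

Underlying /ɲ/ is realised as [ɳ] next to /ɖ/; /ɖ/ itself does not change.
/ɲ/ is palatal while /ɖ/ is retroflex; the output [ɳ] is retroflex, matching the trigger — so the feature that spreads is place.
Manner and voice are unchanged, so the assimilation is partial, not total.
Checking the remaining alternation: /ɲ/ → [ŋ] before /g/ (palatal → velar, matching velar) — only place changes, and always toward the following segment.
Since the segment that changes precedes the conditioning segment, the assimilation is regressive.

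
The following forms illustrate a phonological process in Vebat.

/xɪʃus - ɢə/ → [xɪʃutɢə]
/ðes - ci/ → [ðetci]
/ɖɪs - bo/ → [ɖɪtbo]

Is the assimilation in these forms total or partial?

partial assimilation

Comparing underlying and surface forms, /s/ → [t] is the alternation; the neighbouring /ɢ/ is constant.
/s/ is a fricative while /ɢ/ is a stop; the output [t] is a stop, matching the trigger — so the feature that spreads is manner.
Place and voice are unchanged, so the assimilation is partial, not total.
The other alternating forms pattern the same way: /s/ → [t] before /c/ (fricative → stop, matching a stop); /s/ → [t] before /b/ (fricative → stop, matching a stop) — only manner changes, and always toward the following segment.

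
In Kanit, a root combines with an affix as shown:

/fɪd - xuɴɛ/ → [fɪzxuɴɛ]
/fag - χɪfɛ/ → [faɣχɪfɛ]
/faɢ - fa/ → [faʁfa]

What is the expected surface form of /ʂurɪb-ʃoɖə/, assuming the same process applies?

[ʂurɪβʃoɖə]

The data show regressive manner assimilation: /d/ → [z] before /x/; /g/ → [ɣ] before /χ/; /ɢ/ → [ʁ] before /f/. In each pair only manner changes, matching the following consonant, while place and voice stay constant.
/b/ is a voiced bilabial stop. The following trigger /ʃ/ is a fricative, so /b/ must become a fricative as well.
A voiced bilabial fricative is [β], so the surface segment is [β].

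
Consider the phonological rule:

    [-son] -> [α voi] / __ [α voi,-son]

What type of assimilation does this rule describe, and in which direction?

regressive voicing assimilation

The shared variable α links the value of [voi] on the target to the same value on the neighbouring segment, so voicing is the feature that assimilates.
The conditioning segment sits to the right of the focus bar, meaning the trigger follows the segment that changes — regressive assimilation.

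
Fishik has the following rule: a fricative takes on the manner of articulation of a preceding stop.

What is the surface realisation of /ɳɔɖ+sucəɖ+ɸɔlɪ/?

[ɳɔɖtucəɖpɔlɪ]

/s/ is a voiceless alveolar fricative. The preceding trigger /ɖ/ is a stop, so /s/ must become a stop as well.
Changing only its manner to stop gives [t] — the voiceless alveolar stop.
The same rule applies at the second boundary: /ɸ/ → [p] next to /ɖ/.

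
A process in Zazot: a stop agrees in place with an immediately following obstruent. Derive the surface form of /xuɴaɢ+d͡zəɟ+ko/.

[xuɴadd͡zəgko]

The rule targets /ɢ/ (voiced uvular stop), which sits before the trigger /d͡z/ (alveolar).
A voiced alveolar stop is [d], so the surface segment is [d].
The same rule applies at the second boundary: /ɟ/ → [g] next to /k/.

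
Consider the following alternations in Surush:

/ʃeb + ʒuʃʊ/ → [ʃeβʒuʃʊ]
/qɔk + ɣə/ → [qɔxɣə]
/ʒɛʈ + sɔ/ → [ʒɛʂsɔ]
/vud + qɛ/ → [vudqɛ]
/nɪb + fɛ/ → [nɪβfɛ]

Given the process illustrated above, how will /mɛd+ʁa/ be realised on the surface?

[mɛzʁa]

The data show regressive manner assimilation: /b/ → [β] before /ʒ/; /k/ → [x] before /ɣ/; /ʈ/ → [ʂ] before /s/; /b/ → [β] before /f/. In each pair only manner changes, matching the following consonant, while place and voice stay constant.
No alternation appears in [vudqɛ]: there the adjacent consonants already agree in manner (/d/ and /q/ are both stops), so this form is consistent with the same rule.
The rule targets /d/ (voiced alveolar stop), which sits before the trigger /ʁ/ (fricative).
Changing only its manner to fricative gives [z] — the voiced alveolar fricative.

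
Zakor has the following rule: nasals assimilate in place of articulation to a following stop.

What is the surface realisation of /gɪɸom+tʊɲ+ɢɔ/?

/m/ is a voiced bilabial nasal. The following trigger /t/ is alveolar, so /m/ must become alveolar as well.
The voiced alveolar nasal is [n], so /m/ → [n].
The same rule applies at the second boundary: /ɲ/ → [ɴ] next to /ɢ/.

[gɪɸontʊɴɢɔ]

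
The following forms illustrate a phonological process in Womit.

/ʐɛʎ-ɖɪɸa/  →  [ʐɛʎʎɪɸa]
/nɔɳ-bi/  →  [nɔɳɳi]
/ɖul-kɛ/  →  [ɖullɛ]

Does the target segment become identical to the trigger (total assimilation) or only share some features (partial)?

total assimilation

Comparing underlying and surface forms, /ɖ/ → [ʎ] is the alternation; the neighbouring /ʎ/ is constant.
The output [ʎ] is identical to the trigger /ʎ/ — every feature (place, manner, voicing) has been copied — so this is total assimilation.
The other forms behave the same way: /b/ → [ɳ] after /ɳ/; /k/ → [l] after /l/ — in each case the output is a copy of the preceding consonant.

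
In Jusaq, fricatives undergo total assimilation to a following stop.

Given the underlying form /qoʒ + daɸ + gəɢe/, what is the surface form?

[qoddaggəɢe]

/ʒ/ is the segment targeted by the rule; it sits immediately before /d/, so it assimilates completely and surfaces as [d].
At the second juncture, /ɸ/ likewise becomes [g] adjacent to /g/.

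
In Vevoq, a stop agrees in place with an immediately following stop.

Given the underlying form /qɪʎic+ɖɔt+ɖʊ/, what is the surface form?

The rule targets /c/ (voiceless palatal stop), which sits before the trigger /ɖ/ (retroflex).
The voiceless retroflex stop is [ʈ], so /c/ → [ʈ].
The same rule applies at the second boundary: /t/ → [ʈ] next to /ɖ/.

[qɪʎiʈɖɔʈɖʊ]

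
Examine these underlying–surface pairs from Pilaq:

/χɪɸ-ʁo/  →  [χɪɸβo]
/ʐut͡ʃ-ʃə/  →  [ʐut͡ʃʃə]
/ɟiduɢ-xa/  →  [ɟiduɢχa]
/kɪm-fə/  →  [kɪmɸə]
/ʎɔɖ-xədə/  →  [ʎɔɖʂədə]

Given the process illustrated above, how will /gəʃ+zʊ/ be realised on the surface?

[gəʃʒʊ]

The data show progressive place assimilation: /ʁ/ → [β] after /ɸ/; /x/ → [χ] after /ɢ/; /f/ → [ɸ] after /m/; /x/ → [ʂ] after /ɖ/. In each pair only place changes, matching the preceding consonant, while manner and voice stay constant.
Nothing changes in [ʐut͡ʃʃə]: there the adjacent consonants already agree in place (/ʃ/ and /t͡ʃ/ are both postalveolar), so this form is consistent with the same rule.
/z/ is a voiced alveolar fricative. The preceding trigger /ʃ/ is postalveolar, so /z/ must become postalveolar as well.
Changing only its place to postalveolar gives [ʒ] — the voiced postalveolar fricative.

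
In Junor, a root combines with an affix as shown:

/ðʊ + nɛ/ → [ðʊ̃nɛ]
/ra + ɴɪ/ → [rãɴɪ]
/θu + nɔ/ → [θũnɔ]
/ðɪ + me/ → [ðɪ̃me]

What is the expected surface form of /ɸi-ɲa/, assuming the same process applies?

[ɸĩɲa]

The data show regressive nasality assimilation (vowel nasalisation): /ʊ/ → [ʊ̃] before /n/; /a/ → [ã] before /ɴ/; /u/ → [ũ] before /n/; /ɪ/ → [ɪ̃] before /m/ — a vowel is nasalised by an immediately following nasal consonant.
The vowel /i/ is adjacent to the following nasal /ɲ/, so it acquires [+nasal] and surfaces as [ĩ].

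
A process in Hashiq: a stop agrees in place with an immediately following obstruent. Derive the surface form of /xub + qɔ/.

The rule targets /b/ (voiced bilabial stop), which sits before the trigger /q/ (uvular).
A voiced uvular stop is [ɢ], so the surface segment is [ɢ].

[xuɢqɔ]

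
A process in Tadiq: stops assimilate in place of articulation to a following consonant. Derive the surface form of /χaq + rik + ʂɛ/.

The rule targets /q/ (voiceless uvular stop), which sits before the trigger /r/ (alveolar).
Changing only its place to alveolar gives [t] — the voiceless alveolar stop.
At the second juncture, /k/ likewise becomes [ʈ] adjacent to /ʂ/.

[χatriʈʂɛ]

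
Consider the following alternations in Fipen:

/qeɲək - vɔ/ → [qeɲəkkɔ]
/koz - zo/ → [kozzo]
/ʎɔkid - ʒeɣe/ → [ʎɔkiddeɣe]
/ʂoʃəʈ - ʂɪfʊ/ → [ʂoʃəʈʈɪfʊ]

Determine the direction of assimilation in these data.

progressive

Underlying /v/ is realised as [k] next to /k/; /k/ itself does not change.
The output [k] is identical to the trigger /k/ — every feature (place, manner, voicing) has been copied — so this is total assimilation.
The remaining alternations confirm this: /ʒ/ → [d] after /d/; /ʂ/ → [ʈ] after /ʈ/ — in each case the output is a copy of the preceding consonant.
In [kozzo] the two consonants at the boundary are already identical (/z/ + /z/), so the rule applies vacuously and nothing changes.
The trigger is the preceding segment, so the direction is progressive (perseverative).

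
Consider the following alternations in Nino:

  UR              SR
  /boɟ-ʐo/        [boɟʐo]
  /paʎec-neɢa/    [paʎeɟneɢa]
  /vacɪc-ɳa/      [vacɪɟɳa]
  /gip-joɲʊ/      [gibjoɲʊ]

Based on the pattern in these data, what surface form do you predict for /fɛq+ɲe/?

[fɛɢɲe]

The data show regressive voicing assimilation: /c/ → [ɟ] before /n/; /c/ → [ɟ] before /ɳ/; /p/ → [b] before /j/. In each pair only voicing changes, matching the following consonant, while place and manner stay constant.
Nothing changes in [boɟʐo]: there the adjacent consonants already agree in voicing (/ɟ/ and /ʐ/ are both voiced), so this form is consistent with the same rule.
/q/ is a voiceless uvular stop. The following trigger /ɲ/ is voiced, so /q/ must become voiced as well.
A voiced uvular stop is [ɢ], so the surface segment is [ɢ].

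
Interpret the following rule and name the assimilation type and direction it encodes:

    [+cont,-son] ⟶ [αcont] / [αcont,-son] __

progressive manner assimilation

The shared variable α links the value of [cont] on the target to that of the neighbouring obstruent. [cont] distinguishes stops from fricatives — a manner-of-articulation feature — so this is manner assimilation.
Since the environment is written before the underscore, the trigger precedes the target; the direction is progressive.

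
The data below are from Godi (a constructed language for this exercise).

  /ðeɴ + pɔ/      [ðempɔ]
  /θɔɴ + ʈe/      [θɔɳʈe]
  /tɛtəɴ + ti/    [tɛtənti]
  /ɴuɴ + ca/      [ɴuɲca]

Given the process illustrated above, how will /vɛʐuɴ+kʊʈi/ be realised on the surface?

[vɛʐuŋkʊʈi]

The data show regressive place assimilation: /ɴ/ → [m] before /p/; /ɴ/ → [ɳ] before /ʈ/; /ɴ/ → [n] before /t/; /ɴ/ → [ɲ] before /c/. In each pair only place changes, matching the following consonant, while manner and voice stay constant.
/ɴ/ is a voiced uvular nasal. The following trigger /k/ is velar, so /ɴ/ must become velar as well.
A voiced velar nasal is [ŋ], so the surface segment is [ŋ].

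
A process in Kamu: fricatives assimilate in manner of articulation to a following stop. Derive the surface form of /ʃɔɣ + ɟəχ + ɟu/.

[ʃɔgɟəqɟu]

The rule targets /ɣ/ (voiced velar fricative), which sits before the trigger /ɟ/ (stop).
Changing only its manner to stop gives [g] — the voiced velar stop.
The same rule applies at the second boundary: /χ/ → [q] next to /ɟ/.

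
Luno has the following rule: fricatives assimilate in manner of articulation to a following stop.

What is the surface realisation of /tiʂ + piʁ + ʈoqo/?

/ʂ/ is a voiceless retroflex fricative. The following trigger /p/ is a stop, so /ʂ/ must become a stop as well.
The voiceless retroflex stop is [ʈ], so /ʂ/ → [ʈ].
The same rule applies at the second boundary: /ʁ/ → [ɢ] next to /ʈ/.

[tiʈpiɢʈoqo]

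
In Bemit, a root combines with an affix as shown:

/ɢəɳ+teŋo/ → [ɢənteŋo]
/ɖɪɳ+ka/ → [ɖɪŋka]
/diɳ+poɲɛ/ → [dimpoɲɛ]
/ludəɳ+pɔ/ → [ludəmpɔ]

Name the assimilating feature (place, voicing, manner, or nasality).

place

The segment that alternates is /ɳ/, which surfaces as [n] when adjacent to /t/.
/ɳ/ is retroflex while /t/ is alveolar; the output [n] is alveolar, matching the trigger — so the feature that spreads is place.
The other alternating forms pattern the same way: /ɳ/ → [ŋ] before /k/ (retroflex → velar, matching velar); /ɳ/ → [m] before /p/ (retroflex → bilabial, matching bilabial) — only place changes, and always toward the following segment.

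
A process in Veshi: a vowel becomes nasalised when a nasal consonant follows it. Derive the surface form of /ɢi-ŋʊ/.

/i/ sits next to the nasal /ŋ/ and is therefore nasalised to [ĩ].

[ɢĩŋʊ]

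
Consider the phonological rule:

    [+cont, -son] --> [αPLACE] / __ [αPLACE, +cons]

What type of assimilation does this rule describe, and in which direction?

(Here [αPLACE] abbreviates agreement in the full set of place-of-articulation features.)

regressive place assimilation

The rule copies the place features (abbreviated [PLACE]) from the environment onto the target, so the assimilating feature is place.
Since the environment is written after the underscore, the trigger follows the target; the direction is regressive.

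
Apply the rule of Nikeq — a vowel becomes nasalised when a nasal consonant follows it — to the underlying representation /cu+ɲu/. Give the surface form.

/u/ sits next to the nasal /ɲ/ and is therefore nasalised to [ũ].

[cũɲu]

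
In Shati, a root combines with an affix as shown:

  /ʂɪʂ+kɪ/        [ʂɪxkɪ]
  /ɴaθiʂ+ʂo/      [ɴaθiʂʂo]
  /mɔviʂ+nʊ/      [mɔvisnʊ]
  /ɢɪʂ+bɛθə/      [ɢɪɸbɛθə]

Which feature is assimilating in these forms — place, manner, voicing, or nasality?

The segment that alternates is /ʂ/, which surfaces as [x] when adjacent to /k/.
The change retroflex → velar matches the place of the following /k/, identifying this as place assimilation.
Checking the remaining alternations: /ʂ/ → [s] before /n/ (retroflex → alveolar, matching alveolar); /ʂ/ → [ɸ] before /b/ (retroflex → bilabial, matching bilabial) — only place changes, and always toward the following segment.
No alternation appears in [ɴaθiʂʂo]: there the adjacent consonants already agree in place (/ʂ/ and /ʂ/ are both retroflex), so this form is consistent with the same rule.

place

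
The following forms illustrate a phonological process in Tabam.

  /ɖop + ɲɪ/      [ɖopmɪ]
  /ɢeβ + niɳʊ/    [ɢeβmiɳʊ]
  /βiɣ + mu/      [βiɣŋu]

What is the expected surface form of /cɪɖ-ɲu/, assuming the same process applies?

[cɪɖɳu]

The data show progressive place assimilation: /ɲ/ → [m] after /p/; /n/ → [m] after /β/; /m/ → [ŋ] after /ɣ/. In each pair only place changes, matching the preceding consonant, while manner and voice stay constant.
/ɲ/ is a voiced palatal nasal. The preceding trigger /ɖ/ is retroflex, so /ɲ/ must become retroflex as well.
The voiced retroflex nasal is [ɳ], so /ɲ/ → [ɳ].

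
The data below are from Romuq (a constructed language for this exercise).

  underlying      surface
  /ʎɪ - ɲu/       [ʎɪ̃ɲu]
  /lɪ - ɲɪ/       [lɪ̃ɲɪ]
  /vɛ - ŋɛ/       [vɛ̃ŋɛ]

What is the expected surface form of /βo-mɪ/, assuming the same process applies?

[βõmɪ]

The data show regressive nasality assimilation (vowel nasalisation): /ɪ/ → [ɪ̃] before /ɲ/; /ɛ/ → [ɛ̃] before /ŋ/ — a vowel is nasalised by an immediately following nasal consonant.
/o/ sits next to the nasal /m/ and is therefore nasalised to [õ].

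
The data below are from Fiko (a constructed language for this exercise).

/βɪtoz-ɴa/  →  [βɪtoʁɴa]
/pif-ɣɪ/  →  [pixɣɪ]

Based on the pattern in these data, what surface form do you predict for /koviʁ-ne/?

The data show regressive place assimilation: /z/ → [ʁ] before /ɴ/; /f/ → [x] before /ɣ/. In each pair only place changes, matching the following consonant, while manner and voice stay constant.
/ʁ/ is a voiced uvular fricative. The following trigger /n/ is alveolar, so /ʁ/ must become alveolar as well.
Changing only its place to alveolar gives [z] — the voiced alveolar fricative.

[kovizne]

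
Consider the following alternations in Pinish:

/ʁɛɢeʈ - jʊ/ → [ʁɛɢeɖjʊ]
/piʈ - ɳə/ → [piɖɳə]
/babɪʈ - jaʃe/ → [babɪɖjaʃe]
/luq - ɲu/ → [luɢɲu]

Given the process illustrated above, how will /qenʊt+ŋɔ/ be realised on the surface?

[qenʊdŋɔ]

The data show regressive voicing assimilation: /ʈ/ → [ɖ] before /j/; /ʈ/ → [ɖ] before /ɳ/; /q/ → [ɢ] before /ɲ/. In each pair only voicing changes, matching the following consonant, while place and manner stay constant.
The rule targets /t/ (voiceless alveolar stop), which sits before the trigger /ŋ/ (voiced).
A voiced alveolar stop is [d], so the surface segment is [d].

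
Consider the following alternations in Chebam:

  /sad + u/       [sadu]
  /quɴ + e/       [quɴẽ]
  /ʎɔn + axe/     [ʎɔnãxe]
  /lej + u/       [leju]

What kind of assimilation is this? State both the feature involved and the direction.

progressive nasality assimilation (vowel nasalisation)

The vowel /e/ surfaces as nasalised [ẽ] next to the preceding nasal /ɴ/ — it has acquired the [+nasal] feature of its neighbour.
Likewise in the remaining data: /a/ → [ã] after /n/ — each time a vowel is nasalised next to a preceding nasal.
No change occurs in [sadu], [leju] because the vowel at the boundary is adjacent to an oral consonant, not a nasal (/u/ next to /d/; /u/ next to /j/).
Because the conditioning nasal is to the left of the vowel that changes, the process is progressive (perseverative).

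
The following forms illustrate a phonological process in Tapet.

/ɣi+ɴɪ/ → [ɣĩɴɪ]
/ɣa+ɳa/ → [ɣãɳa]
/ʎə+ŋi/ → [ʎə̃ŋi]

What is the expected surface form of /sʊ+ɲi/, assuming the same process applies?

The data show regressive nasality assimilation (vowel nasalisation): /i/ → [ĩ] before /ɴ/; /a/ → [ã] before /ɳ/; /ə/ → [ə̃] before /ŋ/ — a vowel is nasalised by an immediately following nasal consonant.
/ʊ/ sits next to the nasal /ɲ/ and is therefore nasalised to [ʊ̃].

[sʊ̃ɲi]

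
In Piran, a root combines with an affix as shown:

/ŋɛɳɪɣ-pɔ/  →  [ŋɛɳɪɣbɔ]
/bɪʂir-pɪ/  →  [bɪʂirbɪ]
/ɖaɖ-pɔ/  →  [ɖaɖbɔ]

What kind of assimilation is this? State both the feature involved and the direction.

progressive voicing assimilation

The segment that alternates is /p/, which surfaces as [b] when adjacent to /ɣ/.
The change voiceless → voiced matches the voicing of the preceding /ɣ/, identifying this as voicing assimilation.
Place and manner are unchanged, so the assimilation is partial, not total.
The other alternating forms pattern the same way: /p/ → [b] after /r/ (voiceless → voiced, matching voiced); /p/ → [b] after /ɖ/ (voiceless → voiced, matching voiced) — only voicing changes, and always toward the preceding segment.
The trigger is the preceding segment, so the direction is progressive (perseverative).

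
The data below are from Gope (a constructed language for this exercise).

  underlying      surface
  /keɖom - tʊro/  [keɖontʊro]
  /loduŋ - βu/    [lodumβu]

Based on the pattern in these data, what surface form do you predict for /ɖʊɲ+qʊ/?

[ɖʊɴqʊ]

The data show regressive place assimilation: /m/ → [n] before /t/; /ŋ/ → [m] before /β/. In each pair only place changes, matching the following consonant, while manner and voice stay constant.
/ɲ/ is a voiced palatal nasal. The following trigger /q/ is uvular, so /ɲ/ must become uvular as well.
Changing only its place to uvular gives [ɴ] — the voiced uvular nasal.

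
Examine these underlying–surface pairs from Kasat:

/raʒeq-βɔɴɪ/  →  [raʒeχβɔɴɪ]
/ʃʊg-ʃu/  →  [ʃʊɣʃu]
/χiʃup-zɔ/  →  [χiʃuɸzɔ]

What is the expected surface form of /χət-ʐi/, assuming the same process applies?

[χəsʐi]

The data show regressive manner assimilation: /q/ → [χ] before /β/; /g/ → [ɣ] before /ʃ/; /p/ → [ɸ] before /z/. In each pair only manner changes, matching the following consonant, while place and voice stay constant.
/t/ is a voiceless alveolar stop. The following trigger /ʐ/ is a fricative, so /t/ must become a fricative as well.
A voiceless alveolar fricative is [s], so the surface segment is [s].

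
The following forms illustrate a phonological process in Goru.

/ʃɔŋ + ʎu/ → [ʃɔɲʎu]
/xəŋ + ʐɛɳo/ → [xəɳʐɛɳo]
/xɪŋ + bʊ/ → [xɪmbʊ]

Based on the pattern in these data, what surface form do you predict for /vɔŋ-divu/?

[vɔndivu]

The data show regressive place assimilation: /ŋ/ → [ɲ] before /ʎ/; /ŋ/ → [ɳ] before /ʐ/; /ŋ/ → [m] before /b/. In each pair only place changes, matching the following consonant, while manner and voice stay constant.
/ŋ/ is a voiced velar nasal. The following trigger /d/ is alveolar, so /ŋ/ must become alveolar as well.
The voiced alveolar nasal is [n], so /ŋ/ → [n].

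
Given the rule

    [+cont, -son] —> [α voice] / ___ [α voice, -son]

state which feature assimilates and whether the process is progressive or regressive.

The rule copies [voice] from the environment onto the target, so the assimilating feature is voicing.
The conditioning segment sits to the right of the focus bar, meaning the trigger follows the segment that changes — regressive assimilation.

regressive voicing assimilation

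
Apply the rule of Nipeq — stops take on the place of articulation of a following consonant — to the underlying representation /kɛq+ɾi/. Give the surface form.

[kɛtɾi]

/q/ is a voiceless uvular stop. The following trigger /ɾ/ is alveolar, so /q/ must become alveolar as well.
A voiceless alveolar stop is [t], so the surface segment is [t].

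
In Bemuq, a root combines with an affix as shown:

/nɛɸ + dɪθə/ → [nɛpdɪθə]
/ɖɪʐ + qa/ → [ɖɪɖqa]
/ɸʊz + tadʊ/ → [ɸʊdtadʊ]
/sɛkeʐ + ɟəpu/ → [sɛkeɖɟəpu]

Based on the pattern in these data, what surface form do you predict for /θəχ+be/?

The data show regressive manner assimilation: /ɸ/ → [p] before /d/; /ʐ/ → [ɖ] before /q/; /z/ → [d] before /t/; /ʐ/ → [ɖ] before /ɟ/. In each pair only manner changes, matching the following consonant, while place and voice stay constant.
The rule targets /χ/ (voiceless uvular fricative), which sits before the trigger /b/ (stop).
The voiceless uvular stop is [q], so /χ/ → [q].

[θəqbe]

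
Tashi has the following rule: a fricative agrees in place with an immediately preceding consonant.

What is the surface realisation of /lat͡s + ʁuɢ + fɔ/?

The rule targets /ʁ/ (voiced uvular fricative), which sits after the trigger /t͡s/ (alveolar).
The voiced alveolar fricative is [z], so /ʁ/ → [z].
The same rule applies at the second boundary: /f/ → [χ] next to /ɢ/.

[lat͡szuɢχɔ]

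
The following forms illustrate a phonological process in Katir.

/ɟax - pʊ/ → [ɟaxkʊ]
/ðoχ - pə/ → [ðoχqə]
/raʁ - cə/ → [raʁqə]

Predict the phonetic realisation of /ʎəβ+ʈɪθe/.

The data show progressive place assimilation: /p/ → [k] after /x/; /p/ → [q] after /χ/; /c/ → [q] after /ʁ/. In each pair only place changes, matching the preceding consonant, while manner and voice stay constant.
The rule targets /ʈ/ (voiceless retroflex stop), which sits after the trigger /β/ (bilabial).
A voiceless bilabial stop is [p], so the surface segment is [p].

[ʎəβpɪθe]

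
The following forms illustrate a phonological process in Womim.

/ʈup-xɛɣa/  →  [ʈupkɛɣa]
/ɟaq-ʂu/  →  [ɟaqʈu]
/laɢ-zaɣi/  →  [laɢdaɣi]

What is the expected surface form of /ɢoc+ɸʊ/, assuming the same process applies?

The data show progressive manner assimilation: /x/ → [k] after /p/; /ʂ/ → [ʈ] after /q/; /z/ → [d] after /ɢ/. In each pair only manner changes, matching the preceding consonant, while place and voice stay constant.
The rule targets /ɸ/ (voiceless bilabial fricative), which sits after the trigger /c/ (stop).
A voiceless bilabial stop is [p], so the surface segment is [p].

[ɢocpʊ]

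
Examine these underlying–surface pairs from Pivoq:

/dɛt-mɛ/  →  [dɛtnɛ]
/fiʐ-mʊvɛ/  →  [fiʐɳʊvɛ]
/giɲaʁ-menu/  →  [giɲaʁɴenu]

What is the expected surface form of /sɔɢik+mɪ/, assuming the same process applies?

The data show progressive place assimilation: /m/ → [n] after /t/; /m/ → [ɳ] after /ʐ/; /m/ → [ɴ] after /ʁ/. In each pair only place changes, matching the preceding consonant, while manner and voice stay constant.
The rule targets /m/ (voiced bilabial nasal), which sits after the trigger /k/ (velar).
A voiced velar nasal is [ŋ], so the surface segment is [ŋ].

[sɔɢikŋɪ]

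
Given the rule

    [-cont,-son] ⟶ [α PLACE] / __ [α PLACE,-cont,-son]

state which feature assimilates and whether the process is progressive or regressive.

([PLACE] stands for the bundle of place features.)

The shared variable α links the value of the place features (abbreviated [PLACE]) on the target to the same value on the neighbouring segment, so place is the feature that assimilates.
The conditioning segment sits to the right of the focus bar, meaning the trigger follows the segment that changes — regressive assimilation.

regressive place assimilation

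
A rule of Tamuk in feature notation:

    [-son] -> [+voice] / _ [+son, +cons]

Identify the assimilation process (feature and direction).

The target ([-son], obstruents) acquires [+voice] next to a sonorant consonant ([+son, +cons]) — it takes on the voicing of its neighbour, so the feature that spreads is voicing.
Since the environment is written after the underscore, the trigger follows the target; the direction is regressive.

regressive voicing assimilation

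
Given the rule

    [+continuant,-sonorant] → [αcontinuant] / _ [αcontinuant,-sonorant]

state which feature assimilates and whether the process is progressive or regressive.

The shared variable α links the value of [continuant] on the target to that of the neighbouring obstruent. [continuant] distinguishes stops from fricatives — a manner-of-articulation feature — so this is manner assimilation.
Since the environment is written after the underscore, the trigger follows the target; the direction is regressive.

regressive manner assimilation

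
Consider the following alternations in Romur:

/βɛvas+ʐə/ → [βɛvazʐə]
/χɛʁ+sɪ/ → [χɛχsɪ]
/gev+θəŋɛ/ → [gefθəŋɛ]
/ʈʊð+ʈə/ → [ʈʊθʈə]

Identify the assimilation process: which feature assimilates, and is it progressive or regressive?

Comparing underlying and surface forms, /s/ → [z] is the alternation; the neighbouring /ʐ/ is constant.
The change voiceless → voiced matches the voicing of the following /ʐ/, identifying this as voicing assimilation.
Place and manner are unchanged, so the assimilation is partial, not total.
The same holds elsewhere in the data: /ʁ/ → [χ] before /s/ (voiced → voiceless, matching voiceless); /v/ → [f] before /θ/ (voiced → voiceless, matching voiceless); /ð/ → [θ] before /ʈ/ (voiced → voiceless, matching voiceless) — only voicing changes, and always toward the following segment.
Since the segment that changes precedes the conditioning segment, the assimilation is regressive.

regressive voicing assimilation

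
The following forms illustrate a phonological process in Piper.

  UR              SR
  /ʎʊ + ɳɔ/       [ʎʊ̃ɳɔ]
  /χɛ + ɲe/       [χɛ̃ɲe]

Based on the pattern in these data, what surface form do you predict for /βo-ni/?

[βõni]

The data show regressive nasality assimilation (vowel nasalisation): /ʊ/ → [ʊ̃] before /ɳ/; /ɛ/ → [ɛ̃] before /ɲ/ — a vowel is nasalised by an immediately following nasal consonant.
The vowel /o/ is adjacent to the following nasal /n/, so it acquires [+nasal] and surfaces as [õ].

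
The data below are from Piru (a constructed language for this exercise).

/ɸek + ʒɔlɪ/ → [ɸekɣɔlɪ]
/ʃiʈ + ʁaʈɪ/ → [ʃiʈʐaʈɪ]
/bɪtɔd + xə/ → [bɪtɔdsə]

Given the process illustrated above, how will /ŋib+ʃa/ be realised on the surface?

[ŋibɸa]

The data show progressive place assimilation: /ʒ/ → [ɣ] after /k/; /ʁ/ → [ʐ] after /ʈ/; /x/ → [s] after /d/. In each pair only place changes, matching the preceding consonant, while manner and voice stay constant.
The rule targets /ʃ/ (voiceless postalveolar fricative), which sits after the trigger /b/ (bilabial).
A voiceless bilabial fricative is [ɸ], so the surface segment is [ɸ].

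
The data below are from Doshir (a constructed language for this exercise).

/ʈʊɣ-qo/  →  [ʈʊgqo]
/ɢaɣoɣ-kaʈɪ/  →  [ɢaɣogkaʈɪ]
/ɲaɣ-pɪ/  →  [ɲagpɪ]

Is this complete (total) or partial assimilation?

The segment that alternates is /ɣ/, which surfaces as [g] when adjacent to /q/.
The change fricative → stop matches the manner of the following /q/, identifying this as manner assimilation.
Place and voice are unchanged, so the assimilation is partial, not total.
The other alternating forms pattern the same way: /ɣ/ → [g] before /k/ (fricative → stop, matching a stop); /ɣ/ → [g] before /p/ (fricative → stop, matching a stop) — only manner changes, and always toward the following segment.

partial assimilation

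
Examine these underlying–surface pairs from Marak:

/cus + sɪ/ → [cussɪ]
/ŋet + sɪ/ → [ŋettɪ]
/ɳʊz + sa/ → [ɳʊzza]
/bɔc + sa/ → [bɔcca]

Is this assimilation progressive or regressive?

The segment that alternates is /s/, which surfaces as [t] when adjacent to /t/.
The output [t] is identical to the trigger /t/ — every feature (place, manner, voicing) has been copied — so this is total assimilation.
The other forms behave the same way: /s/ → [z] after /z/; /s/ → [c] after /c/ — in each case the output is a copy of the preceding consonant.
In [cussɪ] the two consonants at the boundary are already identical (/s/ + /s/), so the rule applies vacuously and nothing changes.
Since the segment that changes follows the conditioning segment, the assimilation is progressive.

progressive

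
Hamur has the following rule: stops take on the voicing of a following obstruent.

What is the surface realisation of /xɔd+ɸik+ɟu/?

The rule targets /d/ (voiced alveolar stop), which sits before the trigger /ɸ/ (voiceless).
The voiceless alveolar stop is [t], so /d/ → [t].
At the second juncture, /k/ likewise becomes [g] adjacent to /ɟ/.

[xɔtɸigɟu]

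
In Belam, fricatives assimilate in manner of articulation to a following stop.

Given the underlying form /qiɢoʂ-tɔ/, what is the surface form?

[qiɢoʈtɔ]

/ʂ/ is a voiceless retroflex fricative. The following trigger /t/ is a stop, so /ʂ/ must become a stop as well.
A voiceless retroflex stop is [ʈ], so the surface segment is [ʈ].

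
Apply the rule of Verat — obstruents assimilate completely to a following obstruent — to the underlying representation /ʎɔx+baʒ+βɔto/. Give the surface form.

[ʎɔbbaββɔto]

/x/ is the segment targeted by the rule; it sits immediately before /b/, so it assimilates completely and surfaces as [b].
The same rule applies at the second boundary: /ʒ/ → [β] next to /β/.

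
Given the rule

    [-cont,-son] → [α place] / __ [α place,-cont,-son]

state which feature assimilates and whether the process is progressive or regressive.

regressive place assimilation

The rule copies the place features (abbreviated [place]) from the environment onto the target, so the assimilating feature is place.
The conditioning segment sits to the right of the focus bar, meaning the trigger follows the segment that changes — regressive assimilation.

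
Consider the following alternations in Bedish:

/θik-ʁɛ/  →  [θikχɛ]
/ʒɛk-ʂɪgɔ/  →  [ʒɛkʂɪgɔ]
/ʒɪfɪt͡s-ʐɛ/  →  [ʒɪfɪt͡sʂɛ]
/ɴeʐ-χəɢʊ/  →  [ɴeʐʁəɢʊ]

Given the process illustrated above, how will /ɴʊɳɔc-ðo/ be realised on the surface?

The data show progressive voicing assimilation: /ʁ/ → [χ] after /k/; /ʐ/ → [ʂ] after /t͡s/; /χ/ → [ʁ] after /ʐ/. In each pair only voicing changes, matching the preceding consonant, while place and manner stay constant.
No alternation appears in [ʒɛkʂɪgɔ]: there the adjacent consonants already agree in voicing (/ʂ/ and /k/ are both voiceless), so this form is consistent with the same rule.
/ð/ is a voiced dental fricative. The preceding trigger /c/ is voiceless, so /ð/ must become voiceless as well.
Changing only its voicing to voiceless gives [θ] — the voiceless dental fricative.

[ɴʊɳɔcθo]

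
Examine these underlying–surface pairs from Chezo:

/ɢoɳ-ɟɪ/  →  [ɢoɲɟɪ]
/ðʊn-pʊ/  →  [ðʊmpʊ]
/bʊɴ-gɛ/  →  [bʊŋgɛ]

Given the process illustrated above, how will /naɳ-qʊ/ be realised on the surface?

[naɴqʊ]

The data show regressive place assimilation: /ɳ/ → [ɲ] before /ɟ/; /n/ → [m] before /p/; /ɴ/ → [ŋ] before /g/. In each pair only place changes, matching the following consonant, while manner and voice stay constant.
/ɳ/ is a voiced retroflex nasal. The following trigger /q/ is uvular, so /ɳ/ must become uvular as well.
The voiced uvular nasal is [ɴ], so /ɳ/ → [ɴ].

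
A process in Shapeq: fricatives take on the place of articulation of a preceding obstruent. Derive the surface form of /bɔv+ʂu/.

/ʂ/ is a voiceless retroflex fricative. The preceding trigger /v/ is labiodental, so /ʂ/ must become labiodental as well.
A voiceless labiodental fricative is [f], so the surface segment is [f].

[bɔvfu]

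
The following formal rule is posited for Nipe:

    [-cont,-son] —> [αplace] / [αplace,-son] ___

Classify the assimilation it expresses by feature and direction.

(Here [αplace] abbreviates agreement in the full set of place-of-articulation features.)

The rule copies the place features (abbreviated [place]) from the environment onto the target, so the assimilating feature is place.
The conditioning segment sits to the left of the focus bar, meaning the trigger precedes the segment that changes — progressive assimilation.

progressive place assimilation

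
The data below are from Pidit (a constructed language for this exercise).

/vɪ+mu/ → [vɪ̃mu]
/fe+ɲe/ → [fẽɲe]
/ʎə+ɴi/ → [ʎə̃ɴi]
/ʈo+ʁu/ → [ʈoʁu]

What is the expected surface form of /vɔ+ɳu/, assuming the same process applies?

The data show regressive nasality assimilation (vowel nasalisation): /ɪ/ → [ɪ̃] before /m/; /e/ → [ẽ] before /ɲ/; /ə/ → [ə̃] before /ɴ/ — a vowel is nasalised by an immediately following nasal consonant.
No change occurs in [ʈoʁu] because the vowel at the boundary is adjacent to an oral consonant, not a nasal (/o/ next to /ʁ/).
/ɔ/ sits next to the nasal /ɳ/ and is therefore nasalised to [ɔ̃].

[vɔ̃ɳu]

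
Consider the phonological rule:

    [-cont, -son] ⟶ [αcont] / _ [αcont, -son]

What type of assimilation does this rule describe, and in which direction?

The shared variable α links the value of [cont] on the target to that of the neighbouring obstruent. [cont] distinguishes stops from fricatives — a manner-of-articulation feature — so this is manner assimilation.
The conditioning segment sits to the right of the focus bar, meaning the trigger follows the segment that changes — regressive assimilation.

regressive manner assimilation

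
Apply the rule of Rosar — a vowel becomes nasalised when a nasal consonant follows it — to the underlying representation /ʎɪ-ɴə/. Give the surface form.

[ʎɪ̃ɴə]

The vowel /ɪ/ is adjacent to the following nasal /ɴ/, so it acquires [+nasal] and surfaces as [ɪ̃].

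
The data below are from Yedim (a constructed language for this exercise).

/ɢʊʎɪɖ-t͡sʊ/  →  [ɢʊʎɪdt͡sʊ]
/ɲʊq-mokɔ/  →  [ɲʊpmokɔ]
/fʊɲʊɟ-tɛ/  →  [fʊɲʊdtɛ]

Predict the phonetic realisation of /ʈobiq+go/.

[ʈobikgo]

The data show regressive place assimilation: /ɖ/ → [d] before /t͡s/; /q/ → [p] before /m/; /ɟ/ → [d] before /t/. In each pair only place changes, matching the following consonant, while manner and voice stay constant.
The rule targets /q/ (voiceless uvular stop), which sits before the trigger /g/ (velar).
Changing only its place to velar gives [k] — the voiceless velar stop.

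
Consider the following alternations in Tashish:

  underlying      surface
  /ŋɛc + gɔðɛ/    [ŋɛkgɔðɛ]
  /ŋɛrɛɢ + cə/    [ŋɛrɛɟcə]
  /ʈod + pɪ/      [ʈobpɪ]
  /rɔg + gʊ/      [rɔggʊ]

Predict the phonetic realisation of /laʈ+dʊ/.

[latdʊ]

The data show regressive place assimilation: /c/ → [k] before /g/; /ɢ/ → [ɟ] before /c/; /d/ → [b] before /p/. In each pair only place changes, matching the following consonant, while manner and voice stay constant.
No alternation appears in [rɔggʊ]: there the adjacent consonants already agree in place (/g/ and /g/ are both velar), so this form is consistent with the same rule.
/ʈ/ is a voiceless retroflex stop. The following trigger /d/ is alveolar, so /ʈ/ must become alveolar as well.
A voiceless alveolar stop is [t], so the surface segment is [t].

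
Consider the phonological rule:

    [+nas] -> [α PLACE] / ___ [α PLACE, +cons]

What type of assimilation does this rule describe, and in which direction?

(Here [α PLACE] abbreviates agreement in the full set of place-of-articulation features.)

The rule copies the place features (abbreviated [PLACE]) from the environment onto the target, so the assimilating feature is place.
Since the environment is written after the underscore, the trigger follows the target; the direction is regressive.

regressive place assimilation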